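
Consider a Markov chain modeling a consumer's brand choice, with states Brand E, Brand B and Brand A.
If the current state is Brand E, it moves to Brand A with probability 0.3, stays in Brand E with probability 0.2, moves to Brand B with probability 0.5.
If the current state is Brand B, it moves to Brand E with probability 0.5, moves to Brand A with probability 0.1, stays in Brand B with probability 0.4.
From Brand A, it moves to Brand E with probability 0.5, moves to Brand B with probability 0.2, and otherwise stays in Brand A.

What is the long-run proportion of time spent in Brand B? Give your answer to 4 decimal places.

0.3942

Let the stationary distribution be π with π = πP and π_1 + π_2 + π_3 = 1.
π_1 = 0.2·π_1 + 0.5·π_2 + 0.5·π_3
π_2 = 0.5·π_1 + 0.4·π_2 + 0.2·π_3
Solving with the normalization constraint gives π = (0.3846, 0.3942, 0.2212).
So the stationary probability of Brand B is 0.3942.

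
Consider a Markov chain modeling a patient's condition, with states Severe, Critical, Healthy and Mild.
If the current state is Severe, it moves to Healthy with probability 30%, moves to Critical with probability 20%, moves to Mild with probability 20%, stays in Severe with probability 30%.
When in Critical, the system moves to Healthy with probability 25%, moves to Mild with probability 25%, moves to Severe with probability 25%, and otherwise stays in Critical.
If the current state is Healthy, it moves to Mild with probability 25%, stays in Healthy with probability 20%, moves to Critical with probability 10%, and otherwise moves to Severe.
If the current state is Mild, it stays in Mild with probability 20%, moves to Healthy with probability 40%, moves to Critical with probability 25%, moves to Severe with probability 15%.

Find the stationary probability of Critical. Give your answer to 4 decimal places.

0.1924

Let the stationary distribution be π with π = πP and π_1 + π_2 + π_3 + π_4 = 1.
π_1 = 0.3·π_1 + 0.25·π_2 + 0.45·π_3 + 0.15·π_4
π_2 = 0.2·π_1 + 0.25·π_2 + 0.1·π_3 + 0.25·π_4
π_3 = 0.3·π_1 + 0.25·π_2 + 0.2·π_3 + 0.4·π_4
Solving with the normalization constraint gives π = (0.2995, 0.1924, 0.2843, 0.2238).
So the stationary probability of Critical is 0.1924.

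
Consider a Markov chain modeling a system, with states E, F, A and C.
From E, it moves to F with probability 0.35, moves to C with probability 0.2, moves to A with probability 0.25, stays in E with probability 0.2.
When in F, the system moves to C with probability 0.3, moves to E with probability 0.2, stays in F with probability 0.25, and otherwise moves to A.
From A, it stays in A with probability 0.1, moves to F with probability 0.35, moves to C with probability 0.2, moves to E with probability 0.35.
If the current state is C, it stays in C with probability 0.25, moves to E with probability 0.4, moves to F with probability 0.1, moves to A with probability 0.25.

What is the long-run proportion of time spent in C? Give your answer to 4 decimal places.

Let the stationary distribution be π with π = πP and π_1 + π_2 + π_3 + π_4 = 1.
π_1 = 0.2·π_1 + 0.2·π_2 + 0.35·π_3 + 0.4·π_4
π_2 = 0.35·π_1 + 0.25·π_2 + 0.35·π_3 + 0.1·π_4
π_3 = 0.25·π_1 + 0.25·π_2 + 0.1·π_3 + 0.25·π_4
Solving with the normalization constraint gives π = (0.2803, 0.2640, 0.2174, 0.2383).
So the stationary probability of C is 0.2383.

0.2383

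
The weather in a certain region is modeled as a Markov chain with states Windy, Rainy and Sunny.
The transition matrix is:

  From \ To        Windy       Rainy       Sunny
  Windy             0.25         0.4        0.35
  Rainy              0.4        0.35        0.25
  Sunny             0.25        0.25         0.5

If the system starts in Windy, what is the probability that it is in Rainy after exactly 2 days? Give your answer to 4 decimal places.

Sum over the intermediate state after 1 day:
P = P(Windy→Windy)·P(Windy→Rainy) + P(Windy→Rainy)·P(Rainy→Rainy) + P(Windy→Sunny)·P(Sunny→Rainy)
  = 0.25×0.4 + 0.4×0.35 + 0.35×0.25
  = 0.1000 + 0.1400 + 0.0875 = 0.3275

0.3275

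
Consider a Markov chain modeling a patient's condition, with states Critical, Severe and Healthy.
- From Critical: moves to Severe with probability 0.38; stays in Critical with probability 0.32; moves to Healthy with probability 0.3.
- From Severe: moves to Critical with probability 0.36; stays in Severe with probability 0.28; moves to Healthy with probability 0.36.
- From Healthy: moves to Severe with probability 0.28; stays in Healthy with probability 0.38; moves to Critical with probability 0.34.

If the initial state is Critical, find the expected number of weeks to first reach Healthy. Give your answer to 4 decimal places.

Let t(s) be the expected number of weeks to first reach Healthy from state s, with t(Healthy) = 0. Conditioning on the first week:
t(Critical) = 1 + 0.32·t(Critical) + 0.38·t(Severe)
t(Severe) = 1 + 0.36·t(Critical) + 0.28·t(Severe)
Solving: t(Critical) = 3.1179, t(Severe) = 2.9478.
Expected weeks from Critical to Healthy: 3.1179.

3.1179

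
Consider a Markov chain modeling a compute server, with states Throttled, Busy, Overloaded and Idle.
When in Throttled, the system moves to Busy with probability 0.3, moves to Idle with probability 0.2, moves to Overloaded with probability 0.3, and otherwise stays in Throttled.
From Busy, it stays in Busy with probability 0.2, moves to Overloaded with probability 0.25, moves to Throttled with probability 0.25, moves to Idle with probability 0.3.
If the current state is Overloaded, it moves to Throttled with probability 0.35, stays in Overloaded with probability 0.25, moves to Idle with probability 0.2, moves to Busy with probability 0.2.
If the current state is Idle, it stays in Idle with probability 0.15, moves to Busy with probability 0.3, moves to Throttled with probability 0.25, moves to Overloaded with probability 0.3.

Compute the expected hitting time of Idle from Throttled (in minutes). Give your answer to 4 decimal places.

4.4487

Let t(s) be the expected number of minutes to first reach Idle from state s, with t(Idle) = 0. Conditioning on the first minute:
t(Throttled) = 1 + 0.2·t(Throttled) + 0.3·t(Busy) + 0.3·t(Overloaded)
t(Busy) = 1 + 0.25·t(Throttled) + 0.2·t(Busy) + 0.25·t(Overloaded)
t(Overloaded) = 1 + 0.35·t(Throttled) + 0.2·t(Busy) + 0.25·t(Overloaded)
Solving: t(Throttled) = 4.4487, t(Busy) = 4.0426, t(Overloaded) = 4.4874.
Expected minutes from Throttled to Idle: 4.4487.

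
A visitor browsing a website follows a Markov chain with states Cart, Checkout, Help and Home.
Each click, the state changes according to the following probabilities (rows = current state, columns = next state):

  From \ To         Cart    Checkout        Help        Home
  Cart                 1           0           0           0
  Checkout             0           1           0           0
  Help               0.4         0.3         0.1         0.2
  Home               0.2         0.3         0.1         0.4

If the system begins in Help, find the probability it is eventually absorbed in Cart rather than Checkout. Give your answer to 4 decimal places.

Let h(s) be the probability of absorption at Cart starting from transient state s. Then h(Cart) = 1 and h(Checkout) = 0. By first-step analysis:
h(Help) = 0.4·1 + 0.3·0 + 0.1·h(Help) + 0.2·h(Home)
h(Home) = 0.2·1 + 0.3·0 + 0.1·h(Help) + 0.4·h(Home)
Solving: h(Help) = 0.5385, h(Home) = 0.4231.
Starting from Help, the probability is 0.5385.

0.5385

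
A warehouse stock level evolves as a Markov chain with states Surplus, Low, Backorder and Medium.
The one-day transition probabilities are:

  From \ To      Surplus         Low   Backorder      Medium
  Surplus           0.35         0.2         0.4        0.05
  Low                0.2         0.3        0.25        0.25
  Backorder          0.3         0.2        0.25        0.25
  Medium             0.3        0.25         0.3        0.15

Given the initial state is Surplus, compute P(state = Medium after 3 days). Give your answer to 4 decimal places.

0.1730

Propagate the distribution vector 3 days from Surplus.
After 0 days: (1.0000, 0.0000, 0.0000, 0.0000)
After 1 day: (0.3500, 0.2000, 0.4000, 0.0500)
After 2 days: (0.2975, 0.2225, 0.3050, 0.1750)
After 3 days: (0.2926, 0.2310, 0.3034, 0.1730)
P(in Medium after 3 days) = 0.1730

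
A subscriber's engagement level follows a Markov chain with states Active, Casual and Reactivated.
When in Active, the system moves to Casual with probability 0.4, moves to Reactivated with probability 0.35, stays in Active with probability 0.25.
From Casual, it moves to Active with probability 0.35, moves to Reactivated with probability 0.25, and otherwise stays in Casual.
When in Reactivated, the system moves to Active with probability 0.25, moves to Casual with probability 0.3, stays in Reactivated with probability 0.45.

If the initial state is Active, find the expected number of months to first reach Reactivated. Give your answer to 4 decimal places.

Let t(s) be the expected number of months to first reach Reactivated from state s, with t(Reactivated) = 0. Conditioning on the first month:
t(Active) = 1 + 0.25·t(Active) + 0.4·t(Casual)
t(Casual) = 1 + 0.35·t(Active) + 0.4·t(Casual)
Solving: t(Active) = 3.2258, t(Casual) = 3.5484.
Expected months from Active to Reactivated: 3.2258.

3.2258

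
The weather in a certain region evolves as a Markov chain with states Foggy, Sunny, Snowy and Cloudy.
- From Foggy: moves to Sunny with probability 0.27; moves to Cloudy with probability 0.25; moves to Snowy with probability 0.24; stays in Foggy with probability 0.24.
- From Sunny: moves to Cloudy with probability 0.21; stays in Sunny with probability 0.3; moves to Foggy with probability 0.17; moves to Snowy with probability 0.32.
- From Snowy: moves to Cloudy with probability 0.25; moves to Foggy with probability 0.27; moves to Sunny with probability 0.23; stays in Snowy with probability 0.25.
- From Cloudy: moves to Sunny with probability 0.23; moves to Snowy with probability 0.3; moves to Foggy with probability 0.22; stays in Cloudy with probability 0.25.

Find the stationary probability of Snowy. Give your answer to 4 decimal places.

Let the stationary distribution be π with π = πP and π_1 + π_2 + π_3 + π_4 = 1.
π_1 = 0.24·π_1 + 0.17·π_2 + 0.27·π_3 + 0.22·π_4
π_2 = 0.27·π_1 + 0.3·π_2 + 0.23·π_3 + 0.23·π_4
π_3 = 0.24·π_1 + 0.32·π_2 + 0.25·π_3 + 0.3·π_4
Solving with the normalization constraint gives π = (0.2255, 0.2570, 0.2777, 0.2397).
So the stationary probability of Snowy is 0.2777.

0.2777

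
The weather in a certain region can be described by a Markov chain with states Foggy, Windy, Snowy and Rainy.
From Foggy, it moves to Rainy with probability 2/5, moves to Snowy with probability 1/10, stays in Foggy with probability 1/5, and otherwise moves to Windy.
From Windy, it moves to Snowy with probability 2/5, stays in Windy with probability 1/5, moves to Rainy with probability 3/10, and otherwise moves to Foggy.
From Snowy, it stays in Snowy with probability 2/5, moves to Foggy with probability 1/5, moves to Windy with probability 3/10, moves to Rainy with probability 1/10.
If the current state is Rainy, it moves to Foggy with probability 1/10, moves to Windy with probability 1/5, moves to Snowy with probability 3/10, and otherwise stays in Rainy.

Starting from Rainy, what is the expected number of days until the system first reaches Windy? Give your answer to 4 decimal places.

4.0887

Let t(s) be the expected number of days to first reach Windy from state s, with t(Windy) = 0. Conditioning on the first day:
t(Foggy) = 1 + 0.2·t(Foggy) + 0.1·t(Snowy) + 0.4·t(Rainy)
t(Snowy) = 1 + 0.2·t(Foggy) + 0.4·t(Snowy) + 0.1·t(Rainy)
t(Rainy) = 1 + 0.1·t(Foggy) + 0.3·t(Snowy) + 0.4·t(Rainy)
Solving: t(Foggy) = 3.7438, t(Snowy) = 3.5961, t(Rainy) = 4.0887.
Expected days from Rainy to Windy: 4.0887.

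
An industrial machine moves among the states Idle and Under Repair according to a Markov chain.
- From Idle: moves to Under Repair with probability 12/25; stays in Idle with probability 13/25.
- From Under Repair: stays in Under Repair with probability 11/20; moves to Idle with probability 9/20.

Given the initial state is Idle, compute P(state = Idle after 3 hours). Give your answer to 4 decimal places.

0.4840

Propagate the distribution vector 3 hours from Idle.
After 0 hours: (1.0000, 0.0000)
After 1 hour: (0.5200, 0.4800)
After 2 hours: (0.4864, 0.5136)
After 3 hours: (0.4840, 0.5160)
P(in Idle after 3 hours) = 0.4840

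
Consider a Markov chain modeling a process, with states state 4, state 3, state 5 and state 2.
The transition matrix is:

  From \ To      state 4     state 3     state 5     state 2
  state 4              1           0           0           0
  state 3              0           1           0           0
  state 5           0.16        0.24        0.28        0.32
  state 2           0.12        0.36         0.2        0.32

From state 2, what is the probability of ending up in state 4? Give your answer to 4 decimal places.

Let h(s) be the probability of absorption at state 4 starting from transient state s. Then h(state 4) = 1 and h(state 3) = 0. By first-step analysis:
h(state 5) = 0.16·1 + 0.24·0 + 0.28·h(state 5) + 0.32·h(state 2)
h(state 2) = 0.12·1 + 0.36·0 + 0.2·h(state 5) + 0.32·h(state 2)
Solving: h(state 5) = 0.3459, h(state 2) = 0.2782.
Starting from state 2, the probability is 0.2782.

0.2782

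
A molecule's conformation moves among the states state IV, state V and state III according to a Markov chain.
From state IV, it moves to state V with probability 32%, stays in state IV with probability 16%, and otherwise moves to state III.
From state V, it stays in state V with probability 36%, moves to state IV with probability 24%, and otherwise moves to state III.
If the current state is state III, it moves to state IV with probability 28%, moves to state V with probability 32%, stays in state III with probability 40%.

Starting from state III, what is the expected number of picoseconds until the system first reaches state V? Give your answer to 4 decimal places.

Let t(s) be the expected number of picoseconds to first reach state V from state s, with t(state V) = 0. Conditioning on the first picosecond:
t(state IV) = 1 + 0.16·t(state IV) + 0.52·t(state III)
t(state III) = 1 + 0.28·t(state IV) + 0.4·t(state III)
Solving: t(state IV) = 3.1250, t(state III) = 3.1250.
Expected picoseconds from state III to state V: 3.1250.

3.1250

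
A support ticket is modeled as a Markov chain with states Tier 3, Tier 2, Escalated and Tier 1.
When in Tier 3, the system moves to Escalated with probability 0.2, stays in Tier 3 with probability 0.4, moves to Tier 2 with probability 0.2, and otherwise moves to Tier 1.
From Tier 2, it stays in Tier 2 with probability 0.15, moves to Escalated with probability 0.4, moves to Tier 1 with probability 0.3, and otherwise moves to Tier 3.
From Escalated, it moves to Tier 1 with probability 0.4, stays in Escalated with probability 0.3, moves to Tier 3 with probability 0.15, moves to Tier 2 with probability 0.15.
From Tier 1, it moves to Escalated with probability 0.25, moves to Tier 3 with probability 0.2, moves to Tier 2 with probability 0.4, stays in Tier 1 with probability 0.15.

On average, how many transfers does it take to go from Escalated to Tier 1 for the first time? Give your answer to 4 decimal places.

Let t(s) be the expected number of transfers to first reach Tier 1 from state s, with t(Tier 1) = 0. Conditioning on the first transfer:
t(Tier 3) = 1 + 0.4·t(Tier 3) + 0.2·t(Tier 2) + 0.2·t(Escalated)
t(Tier 2) = 1 + 0.15·t(Tier 3) + 0.15·t(Tier 2) + 0.4·t(Escalated)
t(Escalated) = 1 + 0.15·t(Tier 3) + 0.15·t(Tier 2) + 0.3·t(Escalated)
Solving: t(Tier 3) = 3.7016, t(Tier 2) = 3.1977, t(Escalated) = 2.9070.
Expected transfers from Escalated to Tier 1: 2.9070.

2.9070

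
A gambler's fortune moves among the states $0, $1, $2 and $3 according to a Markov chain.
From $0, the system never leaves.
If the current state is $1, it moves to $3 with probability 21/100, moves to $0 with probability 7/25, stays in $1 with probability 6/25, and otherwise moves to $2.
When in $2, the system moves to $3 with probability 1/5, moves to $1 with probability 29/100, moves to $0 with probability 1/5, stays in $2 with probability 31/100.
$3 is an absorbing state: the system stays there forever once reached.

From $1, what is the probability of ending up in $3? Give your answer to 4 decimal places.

0.4459

Let h(s) be the probability of absorption at $3 starting from transient state s. Then h($3) = 1 and h($0) = 0. By first-step analysis:
h($1) = 0.28·0 + 0.24·h($1) + 0.27·h($2) + 0.21·1
h($2) = 0.2·0 + 0.29·h($1) + 0.31·h($2) + 0.2·1
Solving: h($1) = 0.4459, h($2) = 0.4772.
Starting from $1, the probability is 0.4459.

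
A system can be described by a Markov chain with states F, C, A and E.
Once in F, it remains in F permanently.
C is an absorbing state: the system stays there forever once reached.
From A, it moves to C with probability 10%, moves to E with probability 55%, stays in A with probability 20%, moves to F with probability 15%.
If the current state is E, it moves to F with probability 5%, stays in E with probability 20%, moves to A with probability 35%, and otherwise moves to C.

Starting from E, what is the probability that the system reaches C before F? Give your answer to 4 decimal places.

Let h(s) be the probability of absorption at C starting from transient state s. Then h(C) = 1 and h(F) = 0. By first-step analysis:
h(A) = 0.15·0 + 0.1·1 + 0.2·h(A) + 0.55·h(E)
h(E) = 0.05·0 + 0.4·1 + 0.35·h(A) + 0.2·h(E)
Solving: h(A) = 0.6704, h(E) = 0.7933.
Starting from E, the probability is 0.7933.

0.7933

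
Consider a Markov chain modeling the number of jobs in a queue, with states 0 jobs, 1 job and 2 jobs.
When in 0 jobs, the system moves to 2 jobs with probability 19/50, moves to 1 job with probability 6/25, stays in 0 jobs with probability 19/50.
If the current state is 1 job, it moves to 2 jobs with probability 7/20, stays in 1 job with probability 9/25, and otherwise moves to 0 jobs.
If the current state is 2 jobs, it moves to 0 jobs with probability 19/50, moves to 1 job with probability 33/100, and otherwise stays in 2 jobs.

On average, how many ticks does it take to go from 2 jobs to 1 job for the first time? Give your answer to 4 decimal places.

3.3807

Let t(s) be the expected number of ticks to first reach 1 job from state s, with t(1 job) = 0. Conditioning on the first tick:
t(0 jobs) = 1 + 0.38·t(0 jobs) + 0.38·t(2 jobs)
t(2 jobs) = 1 + 0.38·t(0 jobs) + 0.29·t(2 jobs)
Solving: t(0 jobs) = 3.6849, t(2 jobs) = 3.3807.
Expected ticks from 2 jobs to 1 job: 3.3807.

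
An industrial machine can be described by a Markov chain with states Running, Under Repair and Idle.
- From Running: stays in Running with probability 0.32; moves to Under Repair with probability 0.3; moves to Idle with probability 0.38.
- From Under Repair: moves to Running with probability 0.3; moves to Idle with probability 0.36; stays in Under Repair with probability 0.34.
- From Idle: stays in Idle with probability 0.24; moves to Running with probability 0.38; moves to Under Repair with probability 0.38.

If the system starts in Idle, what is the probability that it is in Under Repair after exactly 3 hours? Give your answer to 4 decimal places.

0.3405

Propagate the distribution vector 3 hours from Idle.
After 0 hours: (0.0000, 0.0000, 1.0000)
After 1 hour: (0.3800, 0.3800, 0.2400)
After 2 hours: (0.3268, 0.3344, 0.3388)
After 3 hours: (0.3336, 0.3405, 0.3259)
P(in Under Repair after 3 hours) = 0.3405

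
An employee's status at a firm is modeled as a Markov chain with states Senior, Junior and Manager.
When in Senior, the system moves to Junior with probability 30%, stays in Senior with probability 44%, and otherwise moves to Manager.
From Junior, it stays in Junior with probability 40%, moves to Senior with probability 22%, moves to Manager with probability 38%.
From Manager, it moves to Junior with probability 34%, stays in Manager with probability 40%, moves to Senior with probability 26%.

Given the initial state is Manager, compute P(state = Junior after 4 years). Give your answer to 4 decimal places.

Propagate the distribution vector 4 years from Manager.
After 0 years: (0.0000, 0.0000, 1.0000)
After 1 year: (0.2600, 0.3400, 0.4000)
After 2 years: (0.2932, 0.3500, 0.3568)
After 3 years: (0.2988, 0.3493, 0.3520)
After 4 years: (0.2998, 0.3490, 0.3512)
P(in Junior after 4 years) = 0.3490

0.3490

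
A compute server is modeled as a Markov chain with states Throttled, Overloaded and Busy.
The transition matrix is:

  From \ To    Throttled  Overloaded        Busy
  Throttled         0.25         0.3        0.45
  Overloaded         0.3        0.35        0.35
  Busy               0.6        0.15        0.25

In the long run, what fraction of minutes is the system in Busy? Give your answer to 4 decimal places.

0.3533

Let the stationary distribution be π with π = πP and π_1 + π_2 + π_3 = 1.
π_1 = 0.25·π_1 + 0.3·π_2 + 0.6·π_3
π_2 = 0.3·π_1 + 0.35·π_2 + 0.15·π_3
Solving with the normalization constraint gives π = (0.3867, 0.2600, 0.3533).
So the stationary probability of Busy is 0.3533.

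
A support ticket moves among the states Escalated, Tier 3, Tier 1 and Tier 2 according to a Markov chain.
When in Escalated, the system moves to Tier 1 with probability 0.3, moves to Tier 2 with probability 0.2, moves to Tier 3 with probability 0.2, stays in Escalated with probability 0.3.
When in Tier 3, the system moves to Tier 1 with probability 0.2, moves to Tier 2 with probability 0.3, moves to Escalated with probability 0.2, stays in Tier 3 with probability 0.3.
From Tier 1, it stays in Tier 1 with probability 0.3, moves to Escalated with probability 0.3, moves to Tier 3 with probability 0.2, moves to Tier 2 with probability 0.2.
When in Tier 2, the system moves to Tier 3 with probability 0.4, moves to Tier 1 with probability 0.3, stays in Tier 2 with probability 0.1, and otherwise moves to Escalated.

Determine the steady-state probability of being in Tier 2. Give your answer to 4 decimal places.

Let the stationary distribution be π with π = πP and π_1 + π_2 + π_3 + π_4 = 1.
π_1 = 0.3·π_1 + 0.2·π_2 + 0.3·π_3 + 0.2·π_4
π_2 = 0.2·π_1 + 0.3·π_2 + 0.2·π_3 + 0.4·π_4
π_3 = 0.3·π_1 + 0.2·π_2 + 0.3·π_3 + 0.3·π_4
Solving with the normalization constraint gives π = (0.2526, 0.2680, 0.2732, 0.2062).
So the stationary probability of Tier 2 is 0.2062.

0.2062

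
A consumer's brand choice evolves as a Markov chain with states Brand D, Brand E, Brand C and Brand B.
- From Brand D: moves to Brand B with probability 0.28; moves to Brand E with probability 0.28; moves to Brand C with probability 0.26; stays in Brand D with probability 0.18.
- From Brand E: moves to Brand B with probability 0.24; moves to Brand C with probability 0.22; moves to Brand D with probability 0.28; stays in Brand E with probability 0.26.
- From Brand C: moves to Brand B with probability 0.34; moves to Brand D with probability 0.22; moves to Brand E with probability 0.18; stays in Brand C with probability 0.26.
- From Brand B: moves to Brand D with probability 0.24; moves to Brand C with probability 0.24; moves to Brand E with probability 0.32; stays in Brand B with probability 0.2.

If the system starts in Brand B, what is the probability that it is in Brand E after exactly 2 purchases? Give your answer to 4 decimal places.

Propagate the distribution vector 2 purchases from Brand B.
After 0 purchases: (0.0000, 0.0000, 0.0000, 1.0000)
After 1 purchase: (0.2400, 0.3200, 0.2400, 0.2000)
After 2 purchases: (0.2336, 0.2576, 0.2432, 0.2656)
P(in Brand E after 2 purchases) = 0.2576

0.2576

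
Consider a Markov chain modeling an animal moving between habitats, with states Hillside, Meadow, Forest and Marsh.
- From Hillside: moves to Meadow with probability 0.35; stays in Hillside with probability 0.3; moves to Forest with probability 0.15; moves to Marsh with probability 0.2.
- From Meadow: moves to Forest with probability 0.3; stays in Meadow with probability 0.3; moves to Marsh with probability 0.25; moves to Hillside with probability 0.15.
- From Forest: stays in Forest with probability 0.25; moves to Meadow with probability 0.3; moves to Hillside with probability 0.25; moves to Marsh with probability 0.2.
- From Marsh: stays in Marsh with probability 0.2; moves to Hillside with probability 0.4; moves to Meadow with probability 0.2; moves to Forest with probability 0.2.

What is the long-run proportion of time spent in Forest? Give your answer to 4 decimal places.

Let the stationary distribution be π with π = πP and π_1 + π_2 + π_3 + π_4 = 1.
π_1 = 0.3·π_1 + 0.15·π_2 + 0.25·π_3 + 0.4·π_4
π_2 = 0.35·π_1 + 0.3·π_2 + 0.3·π_3 + 0.2·π_4
π_3 = 0.15·π_1 + 0.3·π_2 + 0.25·π_3 + 0.2·π_4
Solving with the normalization constraint gives π = (0.2663, 0.2919, 0.2272, 0.2146).
So the stationary probability of Forest is 0.2272.

0.2272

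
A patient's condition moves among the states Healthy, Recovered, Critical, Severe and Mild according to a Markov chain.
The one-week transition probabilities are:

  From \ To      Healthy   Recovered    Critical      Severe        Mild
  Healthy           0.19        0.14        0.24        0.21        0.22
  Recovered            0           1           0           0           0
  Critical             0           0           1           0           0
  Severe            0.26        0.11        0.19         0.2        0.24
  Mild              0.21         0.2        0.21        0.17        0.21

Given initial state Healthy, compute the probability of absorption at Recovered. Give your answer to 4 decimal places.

Let h(s) be the probability of absorption at Recovered starting from transient state s. Then h(Recovered) = 1 and h(Critical) = 0. By first-step analysis:
h(Healthy) = 0.19·h(Healthy) + 0.14·1 + 0.24·0 + 0.21·h(Severe) + 0.22·h(Mild)
h(Severe) = 0.26·h(Healthy) + 0.11·1 + 0.19·0 + 0.2·h(Severe) + 0.24·h(Mild)
h(Mild) = 0.21·h(Healthy) + 0.2·1 + 0.21·0 + 0.17·h(Severe) + 0.21·h(Mild)
Solving: h(Healthy) = 0.3974, h(Severe) = 0.4001, h(Mild) = 0.4449.
Starting from Healthy, the probability is 0.3974.

0.3974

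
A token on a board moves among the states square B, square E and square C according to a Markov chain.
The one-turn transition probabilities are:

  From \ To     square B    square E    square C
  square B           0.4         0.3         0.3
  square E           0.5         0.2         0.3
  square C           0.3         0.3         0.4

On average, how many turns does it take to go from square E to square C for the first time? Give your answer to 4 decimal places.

3.3333

Let t(s) be the expected number of turns to first reach square C from state s, with t(square C) = 0. Conditioning on the first turn:
t(square B) = 1 + 0.4·t(square B) + 0.3·t(square E)
t(square E) = 1 + 0.5·t(square B) + 0.2·t(square E)
Solving: t(square B) = 3.3333, t(square E) = 3.3333.
Expected turns from square E to square C: 3.3333.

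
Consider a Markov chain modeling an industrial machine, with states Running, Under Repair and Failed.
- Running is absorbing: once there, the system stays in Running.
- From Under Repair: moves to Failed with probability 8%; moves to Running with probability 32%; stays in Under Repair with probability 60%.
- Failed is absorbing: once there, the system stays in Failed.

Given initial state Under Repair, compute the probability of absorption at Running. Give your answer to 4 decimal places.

0.8000

Let h(s) be the probability of absorption at Running starting from transient state s. Then h(Running) = 1 and h(Failed) = 0. By first-step analysis:
h(Under Repair) = 0.32·1 + 0.6·h(Under Repair) + 0.08·0
Solving: h(Under Repair) = 0.8000.
Starting from Under Repair, the probability is 0.8000.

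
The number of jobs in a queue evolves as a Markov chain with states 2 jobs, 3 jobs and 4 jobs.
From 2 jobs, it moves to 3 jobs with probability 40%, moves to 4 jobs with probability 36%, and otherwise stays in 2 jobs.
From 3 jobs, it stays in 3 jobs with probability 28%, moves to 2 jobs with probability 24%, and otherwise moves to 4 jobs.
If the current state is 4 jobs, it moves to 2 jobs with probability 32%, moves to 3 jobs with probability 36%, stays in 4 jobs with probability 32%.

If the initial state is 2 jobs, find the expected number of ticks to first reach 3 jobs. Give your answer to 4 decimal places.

2.5896

Let t(s) be the expected number of ticks to first reach 3 jobs from state s, with t(3 jobs) = 0. Conditioning on the first tick:
t(2 jobs) = 1 + 0.24·t(2 jobs) + 0.36·t(4 jobs)
t(4 jobs) = 1 + 0.32·t(2 jobs) + 0.32·t(4 jobs)
Solving: t(2 jobs) = 2.5896, t(4 jobs) = 2.6892.
Expected ticks from 2 jobs to 3 jobs: 2.5896.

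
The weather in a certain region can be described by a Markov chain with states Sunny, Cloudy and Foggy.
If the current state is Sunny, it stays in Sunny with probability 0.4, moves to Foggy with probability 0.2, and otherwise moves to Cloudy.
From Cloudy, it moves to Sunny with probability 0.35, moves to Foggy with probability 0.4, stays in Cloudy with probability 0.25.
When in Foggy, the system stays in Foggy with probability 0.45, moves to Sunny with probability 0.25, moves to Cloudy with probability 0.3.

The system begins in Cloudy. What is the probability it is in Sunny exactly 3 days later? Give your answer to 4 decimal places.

Propagate the distribution vector 3 days from Cloudy.
After 0 days: (0.0000, 1.0000, 0.0000)
After 1 day: (0.3500, 0.2500, 0.4000)
After 2 days: (0.3275, 0.3225, 0.3500)
After 3 days: (0.3314, 0.3166, 0.3520)
P(in Sunny after 3 days) = 0.3314

0.3314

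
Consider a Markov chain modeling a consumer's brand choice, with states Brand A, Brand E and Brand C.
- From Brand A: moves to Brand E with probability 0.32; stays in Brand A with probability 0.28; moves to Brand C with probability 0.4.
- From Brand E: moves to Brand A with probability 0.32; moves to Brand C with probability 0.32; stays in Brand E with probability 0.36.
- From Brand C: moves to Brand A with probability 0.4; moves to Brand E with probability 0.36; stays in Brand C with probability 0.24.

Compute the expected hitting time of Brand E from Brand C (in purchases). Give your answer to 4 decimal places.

Let t(s) be the expected number of purchases to first reach Brand E from state s, with t(Brand E) = 0. Conditioning on the first purchase:
t(Brand A) = 1 + 0.28·t(Brand A) + 0.4·t(Brand C)
t(Brand C) = 1 + 0.4·t(Brand A) + 0.24·t(Brand C)
Solving: t(Brand A) = 2.9959, t(Brand C) = 2.8926.
Expected purchases from Brand C to Brand E: 2.8926.

2.8926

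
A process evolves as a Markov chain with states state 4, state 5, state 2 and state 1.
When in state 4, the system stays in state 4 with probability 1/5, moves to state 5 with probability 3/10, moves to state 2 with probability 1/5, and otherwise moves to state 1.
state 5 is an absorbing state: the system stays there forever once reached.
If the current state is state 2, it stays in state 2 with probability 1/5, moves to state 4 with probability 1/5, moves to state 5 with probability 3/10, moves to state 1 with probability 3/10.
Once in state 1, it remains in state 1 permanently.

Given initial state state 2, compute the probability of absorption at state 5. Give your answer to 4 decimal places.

Let h(s) be the probability of absorption at state 5 starting from transient state s. Then h(state 5) = 1 and h(state 1) = 0. By first-step analysis:
h(state 4) = 0.2·h(state 4) + 0.3·1 + 0.2·h(state 2) + 0.3·0
h(state 2) = 0.2·h(state 4) + 0.3·1 + 0.2·h(state 2) + 0.3·0
Solving: h(state 4) = 0.5000, h(state 2) = 0.5000.
Starting from state 2, the probability is 0.5000.

0.5000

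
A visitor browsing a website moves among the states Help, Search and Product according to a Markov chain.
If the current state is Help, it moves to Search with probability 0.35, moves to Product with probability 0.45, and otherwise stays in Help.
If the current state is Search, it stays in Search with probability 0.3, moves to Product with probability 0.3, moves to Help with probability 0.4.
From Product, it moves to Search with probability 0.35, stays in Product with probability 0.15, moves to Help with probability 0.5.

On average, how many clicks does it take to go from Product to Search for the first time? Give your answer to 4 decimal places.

2.8571

Let t(s) be the expected number of clicks to first reach Search from state s, with t(Search) = 0. Conditioning on the first click:
t(Help) = 1 + 0.2·t(Help) + 0.45·t(Product)
t(Product) = 1 + 0.5·t(Help) + 0.15·t(Product)
Solving: t(Help) = 2.8571, t(Product) = 2.8571.
Expected clicks from Product to Search: 2.8571.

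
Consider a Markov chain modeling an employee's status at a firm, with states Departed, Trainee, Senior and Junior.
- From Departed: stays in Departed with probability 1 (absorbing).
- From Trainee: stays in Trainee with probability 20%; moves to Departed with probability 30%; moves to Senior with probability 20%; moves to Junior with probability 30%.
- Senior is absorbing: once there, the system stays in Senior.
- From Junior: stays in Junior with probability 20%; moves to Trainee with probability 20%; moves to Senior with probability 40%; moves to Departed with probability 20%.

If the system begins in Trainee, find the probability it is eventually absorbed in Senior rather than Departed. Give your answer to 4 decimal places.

Let h(s) be the probability of absorption at Senior starting from transient state s. Then h(Senior) = 1 and h(Departed) = 0. By first-step analysis:
h(Trainee) = 0.3·0 + 0.2·h(Trainee) + 0.2·1 + 0.3·h(Junior)
h(Junior) = 0.2·0 + 0.2·h(Trainee) + 0.4·1 + 0.2·h(Junior)
Solving: h(Trainee) = 0.4828, h(Junior) = 0.6207.
Starting from Trainee, the probability is 0.4828.

0.4828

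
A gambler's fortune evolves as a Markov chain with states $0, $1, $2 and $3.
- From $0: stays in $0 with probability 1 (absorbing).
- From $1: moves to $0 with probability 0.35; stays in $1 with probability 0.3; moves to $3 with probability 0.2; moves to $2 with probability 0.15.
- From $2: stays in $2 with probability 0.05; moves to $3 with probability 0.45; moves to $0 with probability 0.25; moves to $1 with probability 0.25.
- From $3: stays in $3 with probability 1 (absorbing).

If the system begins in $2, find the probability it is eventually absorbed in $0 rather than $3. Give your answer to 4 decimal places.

Let h(s) be the probability of absorption at $0 starting from transient state s. Then h($0) = 1 and h($3) = 0. By first-step analysis:
h($1) = 0.35·1 + 0.3·h($1) + 0.15·h($2) + 0.2·0
h($2) = 0.25·1 + 0.25·h($1) + 0.05·h($2) + 0.45·0
Solving: h($1) = 0.5896, h($2) = 0.4183.
Starting from $2, the probability is 0.4183.

0.4183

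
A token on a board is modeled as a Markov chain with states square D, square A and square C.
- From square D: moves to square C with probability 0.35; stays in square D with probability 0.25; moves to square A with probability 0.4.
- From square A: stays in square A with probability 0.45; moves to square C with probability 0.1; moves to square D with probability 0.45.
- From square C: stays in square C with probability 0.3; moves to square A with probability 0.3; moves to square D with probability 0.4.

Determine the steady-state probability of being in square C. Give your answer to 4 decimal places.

0.2391

Let the stationary distribution be π with π = πP and π_1 + π_2 + π_3 = 1.
π_1 = 0.25·π_1 + 0.45·π_2 + 0.4·π_3
π_2 = 0.4·π_1 + 0.45·π_2 + 0.3·π_3
Solving with the normalization constraint gives π = (0.3650, 0.3959, 0.2391).
So the stationary probability of square C is 0.2391.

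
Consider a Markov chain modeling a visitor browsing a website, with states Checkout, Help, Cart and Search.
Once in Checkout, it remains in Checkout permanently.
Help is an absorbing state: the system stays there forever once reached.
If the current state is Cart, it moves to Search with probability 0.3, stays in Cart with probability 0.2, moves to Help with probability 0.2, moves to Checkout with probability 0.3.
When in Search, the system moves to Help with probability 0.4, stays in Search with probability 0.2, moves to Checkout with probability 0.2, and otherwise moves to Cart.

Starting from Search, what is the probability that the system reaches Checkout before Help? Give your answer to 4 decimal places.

0.3793

Let h(s) be the probability of absorption at Checkout starting from transient state s. Then h(Checkout) = 1 and h(Help) = 0. By first-step analysis:
h(Cart) = 0.3·1 + 0.2·0 + 0.2·h(Cart) + 0.3·h(Search)
h(Search) = 0.2·1 + 0.4·0 + 0.2·h(Cart) + 0.2·h(Search)
Solving: h(Cart) = 0.5172, h(Search) = 0.3793.
Starting from Search, the probability is 0.3793.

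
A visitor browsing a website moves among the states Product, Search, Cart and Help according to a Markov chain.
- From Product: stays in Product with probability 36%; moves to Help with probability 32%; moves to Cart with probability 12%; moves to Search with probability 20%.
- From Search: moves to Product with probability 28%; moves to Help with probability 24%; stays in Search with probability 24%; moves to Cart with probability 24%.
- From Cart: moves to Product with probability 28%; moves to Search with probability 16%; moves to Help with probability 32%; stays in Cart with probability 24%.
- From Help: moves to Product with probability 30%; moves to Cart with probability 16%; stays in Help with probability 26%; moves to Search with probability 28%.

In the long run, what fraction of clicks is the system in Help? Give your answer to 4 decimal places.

Let the stationary distribution be π with π = πP and π_1 + π_2 + π_3 + π_4 = 1.
π_1 = 0.36·π_1 + 0.28·π_2 + 0.28·π_3 + 0.3·π_4
π_2 = 0.2·π_1 + 0.24·π_2 + 0.16·π_3 + 0.28·π_4
π_3 = 0.12·π_1 + 0.24·π_2 + 0.24·π_3 + 0.16·π_4
Solving with the normalization constraint gives π = (0.3105, 0.2246, 0.1799, 0.2849).
So the stationary probability of Help is 0.2849.

0.2849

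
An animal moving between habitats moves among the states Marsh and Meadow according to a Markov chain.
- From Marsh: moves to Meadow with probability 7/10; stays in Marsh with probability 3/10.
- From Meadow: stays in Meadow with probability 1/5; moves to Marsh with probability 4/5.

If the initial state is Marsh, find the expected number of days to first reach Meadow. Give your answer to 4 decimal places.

1.4286

Let t(s) be the expected number of days to first reach Meadow from state s, with t(Meadow) = 0. Conditioning on the first day:
t(Marsh) = 1 + 0.3·t(Marsh)
Solving: t(Marsh) = 1.4286.
Expected days from Marsh to Meadow: 1.4286.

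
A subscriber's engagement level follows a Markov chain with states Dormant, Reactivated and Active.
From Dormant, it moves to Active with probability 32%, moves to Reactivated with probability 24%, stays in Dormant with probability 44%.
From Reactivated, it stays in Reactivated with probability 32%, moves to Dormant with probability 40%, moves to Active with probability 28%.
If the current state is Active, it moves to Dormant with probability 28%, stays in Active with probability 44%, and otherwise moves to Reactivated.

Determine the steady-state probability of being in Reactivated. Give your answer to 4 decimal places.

0.2761

Let the stationary distribution be π with π = πP and π_1 + π_2 + π_3 = 1.
π_1 = 0.44·π_1 + 0.4·π_2 + 0.28·π_3
π_2 = 0.24·π_1 + 0.32·π_2 + 0.28·π_3
Solving with the normalization constraint gives π = (0.3728, 0.2761, 0.3511).
So the stationary probability of Reactivated is 0.2761.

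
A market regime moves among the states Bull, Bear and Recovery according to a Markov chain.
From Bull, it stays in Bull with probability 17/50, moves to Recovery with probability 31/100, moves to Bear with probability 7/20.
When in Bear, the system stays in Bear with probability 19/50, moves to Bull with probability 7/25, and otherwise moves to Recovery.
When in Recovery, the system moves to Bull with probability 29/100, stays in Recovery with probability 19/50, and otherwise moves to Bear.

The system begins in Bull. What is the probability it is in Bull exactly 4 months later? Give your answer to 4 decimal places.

Propagate the distribution vector 4 months from Bull.
After 0 months: (1.0000, 0.0000, 0.0000)
After 1 month: (0.3400, 0.3500, 0.3100)
After 2 months: (0.3035, 0.3543, 0.3422)
After 3 months: (0.3016, 0.3538, 0.3446)
After 4 months: (0.3015, 0.3537, 0.3447)
P(in Bull after 4 months) = 0.3015

0.3015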